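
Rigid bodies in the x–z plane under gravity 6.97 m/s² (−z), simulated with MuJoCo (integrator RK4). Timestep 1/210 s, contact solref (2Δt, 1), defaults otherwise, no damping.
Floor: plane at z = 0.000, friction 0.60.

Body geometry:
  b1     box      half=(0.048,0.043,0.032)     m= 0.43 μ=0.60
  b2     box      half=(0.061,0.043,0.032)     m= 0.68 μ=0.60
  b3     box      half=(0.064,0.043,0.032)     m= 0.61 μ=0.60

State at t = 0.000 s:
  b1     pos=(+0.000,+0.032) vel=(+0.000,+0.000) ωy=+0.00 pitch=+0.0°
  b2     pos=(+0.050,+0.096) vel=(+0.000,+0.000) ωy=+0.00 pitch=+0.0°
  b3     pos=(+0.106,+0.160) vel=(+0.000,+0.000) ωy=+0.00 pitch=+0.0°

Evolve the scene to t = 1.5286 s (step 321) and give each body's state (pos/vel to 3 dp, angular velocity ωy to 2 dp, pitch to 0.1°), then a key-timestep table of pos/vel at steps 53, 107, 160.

State at t = 1.5286 s:
  b1     pos=(+0.000,+0.032) vel=(+0.000,+0.000) ωy=+0.00 pitch=+0.0°
  b2     pos=(+0.107,+0.061) vel=(+0.000,+0.000) ωy=+0.00 pitch=+90.0°
  b3     pos=(+0.312,+0.032) vel=(+0.000,+0.000) ωy=+0.00 pitch=+180.0°

Key-timestep trajectory:
   step    t(s)  b1.x    b1.z    b1.vx   b1.vz   b2.x    b2.z    b2.vx   b2.vz   b3.x    b3.z    b3.vx   b3.vz 
     53  0.2524   +0.000  +0.032  +0.000  +0.000   +0.077  +0.078  +0.199  -0.362   +0.168  +0.069  +0.330  -0.820
    107  0.5095   +0.000  +0.032  +0.000  +0.000   +0.112  +0.063  -0.102  -0.044   +0.232  +0.070  +0.153  +0.030
    160  0.7619   +0.000  +0.032  +0.000  +0.000   +0.107  +0.061  +0.018  -0.003   +0.262  +0.070  +0.166  -0.036


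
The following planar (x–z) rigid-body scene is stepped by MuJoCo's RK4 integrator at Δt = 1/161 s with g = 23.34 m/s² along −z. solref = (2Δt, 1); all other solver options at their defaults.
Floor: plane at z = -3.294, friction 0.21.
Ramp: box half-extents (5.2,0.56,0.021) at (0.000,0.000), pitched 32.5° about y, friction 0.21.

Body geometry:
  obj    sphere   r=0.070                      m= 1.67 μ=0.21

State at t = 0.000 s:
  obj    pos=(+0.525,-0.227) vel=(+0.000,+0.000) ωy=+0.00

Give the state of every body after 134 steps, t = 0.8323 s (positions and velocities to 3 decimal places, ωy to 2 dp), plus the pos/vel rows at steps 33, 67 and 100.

State at t = 0.8323 s:
  obj    pos=(+3.143,-1.894) vel=(+6.289,-4.006) ωy=+106.46

Key-timestep trajectory:
   step    t(s)  obj.x    obj.z    obj.vx   obj.vz 
     33  0.2050   +0.684  -0.328  +1.549  -0.987
     67  0.4161   +1.180  -0.644  +3.145  -2.003
    100  0.6211   +1.983  -1.155  +4.693  -2.990


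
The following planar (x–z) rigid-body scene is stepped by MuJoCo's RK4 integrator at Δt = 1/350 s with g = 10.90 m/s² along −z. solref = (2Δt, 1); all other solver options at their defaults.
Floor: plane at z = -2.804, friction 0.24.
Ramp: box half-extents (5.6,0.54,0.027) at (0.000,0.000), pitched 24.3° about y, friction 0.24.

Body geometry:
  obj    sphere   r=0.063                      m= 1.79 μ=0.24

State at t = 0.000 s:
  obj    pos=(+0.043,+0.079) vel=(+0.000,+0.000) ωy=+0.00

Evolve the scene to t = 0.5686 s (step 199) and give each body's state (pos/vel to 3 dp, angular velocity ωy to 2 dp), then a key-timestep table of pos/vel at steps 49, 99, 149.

State at t = 0.5686 s:
  obj    pos=(+0.515,-0.134) vel=(+1.660,-0.750) ωy=+28.91

Key-timestep trajectory:
   step    t(s)  obj.x    obj.z    obj.vx   obj.vz 
     49  0.1400   +0.072  +0.066  +0.409  -0.185
     99  0.2829   +0.160  +0.027  +0.826  -0.373
    149  0.4257   +0.308  -0.040  +1.243  -0.561


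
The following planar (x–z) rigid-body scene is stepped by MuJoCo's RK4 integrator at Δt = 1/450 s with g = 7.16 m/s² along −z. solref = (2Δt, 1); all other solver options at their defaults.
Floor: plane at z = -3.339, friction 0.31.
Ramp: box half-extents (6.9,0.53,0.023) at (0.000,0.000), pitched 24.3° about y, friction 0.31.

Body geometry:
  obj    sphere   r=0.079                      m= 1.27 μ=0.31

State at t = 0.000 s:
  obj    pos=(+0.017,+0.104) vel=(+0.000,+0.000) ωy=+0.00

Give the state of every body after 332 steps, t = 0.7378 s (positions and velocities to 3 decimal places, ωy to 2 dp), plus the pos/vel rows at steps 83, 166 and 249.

State at t = 0.7378 s:
  obj    pos=(+0.539,-0.132) vel=(+1.415,-0.639) ωy=+19.65

Key-timestep trajectory:
   step    t(s)  obj.x    obj.z    obj.vx   obj.vz 
     83  0.1844   +0.050  +0.089  +0.354  -0.160
    166  0.3689   +0.148  +0.045  +0.708  -0.320
    249  0.5533   +0.311  -0.028  +1.061  -0.479


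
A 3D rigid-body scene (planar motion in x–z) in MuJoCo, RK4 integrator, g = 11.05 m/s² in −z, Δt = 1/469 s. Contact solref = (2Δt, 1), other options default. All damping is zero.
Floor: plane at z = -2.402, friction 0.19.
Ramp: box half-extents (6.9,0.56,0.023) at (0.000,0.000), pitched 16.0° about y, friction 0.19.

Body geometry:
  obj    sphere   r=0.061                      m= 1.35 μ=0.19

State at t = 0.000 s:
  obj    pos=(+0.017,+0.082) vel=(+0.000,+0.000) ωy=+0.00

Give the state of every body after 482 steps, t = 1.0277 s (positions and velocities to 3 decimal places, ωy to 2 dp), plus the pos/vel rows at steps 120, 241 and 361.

State at t = 1.0277 s:
  obj    pos=(+1.122,-0.234) vel=(+2.149,-0.616) ωy=+36.65

Key-timestep trajectory:
   step    t(s)  obj.x    obj.z    obj.vx   obj.vz 
    120  0.2559   +0.086  +0.063  +0.535  -0.153
    241  0.5139   +0.293  +0.003  +1.075  -0.308
    361  0.7697   +0.637  -0.095  +1.610  -0.462


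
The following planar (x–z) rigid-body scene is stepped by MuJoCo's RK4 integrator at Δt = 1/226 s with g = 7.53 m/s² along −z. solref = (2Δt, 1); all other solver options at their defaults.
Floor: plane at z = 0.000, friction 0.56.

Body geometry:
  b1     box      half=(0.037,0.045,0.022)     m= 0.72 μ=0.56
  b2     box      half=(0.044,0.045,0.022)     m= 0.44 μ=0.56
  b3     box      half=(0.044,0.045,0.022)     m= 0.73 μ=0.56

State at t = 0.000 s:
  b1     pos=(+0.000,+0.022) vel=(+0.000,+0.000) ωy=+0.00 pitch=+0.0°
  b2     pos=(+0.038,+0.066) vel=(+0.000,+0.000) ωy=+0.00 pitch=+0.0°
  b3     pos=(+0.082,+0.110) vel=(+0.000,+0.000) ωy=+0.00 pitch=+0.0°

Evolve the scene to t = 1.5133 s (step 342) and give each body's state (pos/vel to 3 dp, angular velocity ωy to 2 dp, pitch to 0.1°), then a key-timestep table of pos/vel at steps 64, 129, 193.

State at t = 1.5133 s:
  b1     pos=(+0.000,+0.022) vel=(+0.000,+0.000) ωy=+0.00 pitch=+0.0°
  b2     pos=(+0.080,+0.044) vel=(+0.000,+0.000) ωy=+0.00 pitch=+90.0°
  b3     pos=(+0.156,+0.044) vel=(+0.000,+0.000) ωy=+0.00 pitch=+90.0°

Key-timestep trajectory:
   step    t(s)  b1.x    b1.z    b1.vx   b1.vz   b2.x    b2.z    b2.vx   b2.vz   b3.x    b3.z    b3.vx   b3.vz 
     64  0.2832   +0.000  +0.022  +0.000  +0.000   +0.076  +0.045  +0.186  -0.075   +0.135  +0.049  +0.167  -0.011
    129  0.5708   +0.000  +0.022  +0.000  +0.000   +0.080  +0.044  +0.000  +0.000   +0.170  +0.048  -0.028  -0.005
    193  0.8540   +0.000  +0.022  +0.000  +0.000   +0.080  +0.044  +0.000  +0.000   +0.155  +0.045  +0.134  -0.060


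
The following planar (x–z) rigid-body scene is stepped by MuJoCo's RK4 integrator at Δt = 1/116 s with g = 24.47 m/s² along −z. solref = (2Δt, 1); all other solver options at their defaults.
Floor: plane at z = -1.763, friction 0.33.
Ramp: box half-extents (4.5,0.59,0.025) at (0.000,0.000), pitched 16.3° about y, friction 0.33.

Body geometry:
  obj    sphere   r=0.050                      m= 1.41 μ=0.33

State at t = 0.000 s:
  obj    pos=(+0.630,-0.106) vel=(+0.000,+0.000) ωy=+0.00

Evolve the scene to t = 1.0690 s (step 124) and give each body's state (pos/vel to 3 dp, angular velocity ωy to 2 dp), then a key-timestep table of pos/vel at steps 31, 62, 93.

State at t = 1.0690 s:
  obj    pos=(+3.320,-0.893) vel=(+5.032,-1.471) ωy=+104.86

Key-timestep trajectory:
   step    t(s)  obj.x    obj.z    obj.vx   obj.vz 
     31  0.2672   +0.798  -0.155  +1.258  -0.368
     62  0.5345   +1.302  -0.303  +2.516  -0.736
     93  0.8017   +2.143  -0.549  +3.774  -1.104


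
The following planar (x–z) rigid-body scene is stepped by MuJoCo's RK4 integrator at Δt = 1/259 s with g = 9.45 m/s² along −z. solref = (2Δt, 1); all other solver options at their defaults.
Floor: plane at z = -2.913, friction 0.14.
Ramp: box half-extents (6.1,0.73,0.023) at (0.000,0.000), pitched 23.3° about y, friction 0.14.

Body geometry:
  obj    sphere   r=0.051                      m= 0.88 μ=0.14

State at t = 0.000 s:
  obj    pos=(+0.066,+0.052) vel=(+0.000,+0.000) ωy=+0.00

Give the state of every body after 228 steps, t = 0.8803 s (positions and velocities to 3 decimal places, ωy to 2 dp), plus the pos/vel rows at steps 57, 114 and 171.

State at t = 0.8803 s:
  obj    pos=(+1.016,-0.357) vel=(+2.159,-0.930) ωy=+46.07

Key-timestep trajectory:
   step    t(s)  obj.x    obj.z    obj.vx   obj.vz 
     57  0.2201   +0.125  +0.027  +0.540  -0.233
    114  0.4402   +0.304  -0.050  +1.080  -0.465
    171  0.6602   +0.601  -0.178  +1.619  -0.697


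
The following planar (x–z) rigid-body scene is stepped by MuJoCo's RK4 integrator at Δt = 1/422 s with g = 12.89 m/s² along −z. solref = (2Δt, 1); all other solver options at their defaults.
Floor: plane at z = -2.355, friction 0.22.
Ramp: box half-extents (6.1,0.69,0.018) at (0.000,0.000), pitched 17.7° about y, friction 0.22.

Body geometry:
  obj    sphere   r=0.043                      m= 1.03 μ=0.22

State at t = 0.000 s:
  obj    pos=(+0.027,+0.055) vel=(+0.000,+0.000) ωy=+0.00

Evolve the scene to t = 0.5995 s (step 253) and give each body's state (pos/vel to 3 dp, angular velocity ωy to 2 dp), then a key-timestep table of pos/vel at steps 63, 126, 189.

State at t = 0.5995 s:
  obj    pos=(+0.506,-0.098) vel=(+1.599,-0.510) ωy=+39.02

Key-timestep trajectory:
   step    t(s)  obj.x    obj.z    obj.vx   obj.vz 
     63  0.1493   +0.057  +0.046  +0.398  -0.127
    126  0.2986   +0.146  +0.017  +0.796  -0.254
    189  0.4479   +0.295  -0.030  +1.194  -0.381


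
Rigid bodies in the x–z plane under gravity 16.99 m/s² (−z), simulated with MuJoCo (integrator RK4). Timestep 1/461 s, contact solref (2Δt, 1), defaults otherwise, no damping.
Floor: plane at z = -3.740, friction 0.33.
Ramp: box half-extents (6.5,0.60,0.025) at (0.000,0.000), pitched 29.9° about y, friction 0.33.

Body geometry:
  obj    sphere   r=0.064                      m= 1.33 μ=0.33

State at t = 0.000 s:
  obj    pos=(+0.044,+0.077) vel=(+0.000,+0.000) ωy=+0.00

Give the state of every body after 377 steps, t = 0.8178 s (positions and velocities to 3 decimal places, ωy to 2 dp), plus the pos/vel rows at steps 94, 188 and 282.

State at t = 0.8178 s:
  obj    pos=(+1.798,-0.931) vel=(+4.289,-2.466) ωy=+77.29

Key-timestep trajectory:
   step    t(s)  obj.x    obj.z    obj.vx   obj.vz 
     94  0.2039   +0.153  +0.015  +1.069  -0.615
    188  0.4078   +0.480  -0.174  +2.139  -1.230
    282  0.6117   +1.025  -0.487  +3.208  -1.845


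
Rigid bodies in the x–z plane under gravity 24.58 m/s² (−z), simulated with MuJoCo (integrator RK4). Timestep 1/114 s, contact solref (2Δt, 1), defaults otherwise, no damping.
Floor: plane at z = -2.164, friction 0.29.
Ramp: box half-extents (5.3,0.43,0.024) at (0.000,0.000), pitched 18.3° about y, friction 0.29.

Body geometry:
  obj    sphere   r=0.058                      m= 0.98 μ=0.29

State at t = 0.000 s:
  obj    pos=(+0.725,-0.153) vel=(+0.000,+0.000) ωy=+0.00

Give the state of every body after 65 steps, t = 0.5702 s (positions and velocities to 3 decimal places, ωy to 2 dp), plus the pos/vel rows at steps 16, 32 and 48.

State at t = 0.5702 s:
  obj    pos=(+1.576,-0.435) vel=(+2.984,-0.987) ωy=+54.17

Key-timestep trajectory:
   step    t(s)  obj.x    obj.z    obj.vx   obj.vz 
     16  0.1404   +0.777  -0.170  +0.735  -0.243
     32  0.2807   +0.931  -0.222  +1.469  -0.486
     48  0.4211   +1.189  -0.307  +2.204  -0.729


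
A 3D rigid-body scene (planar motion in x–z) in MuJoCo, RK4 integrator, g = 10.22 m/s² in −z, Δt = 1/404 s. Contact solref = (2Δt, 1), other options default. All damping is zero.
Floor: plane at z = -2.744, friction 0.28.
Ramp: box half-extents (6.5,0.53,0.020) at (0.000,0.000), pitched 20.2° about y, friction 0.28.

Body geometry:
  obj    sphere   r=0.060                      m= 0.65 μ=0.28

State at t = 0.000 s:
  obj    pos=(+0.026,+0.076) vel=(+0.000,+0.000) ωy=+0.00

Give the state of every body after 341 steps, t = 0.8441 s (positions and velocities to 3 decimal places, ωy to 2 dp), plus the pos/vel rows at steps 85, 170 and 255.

State at t = 0.8441 s:
  obj    pos=(+0.869,-0.234) vel=(+1.997,-0.735) ωy=+35.46

Key-timestep trajectory:
   step    t(s)  obj.x    obj.z    obj.vx   obj.vz 
     85  0.2104   +0.078  +0.056  +0.498  -0.183
    170  0.4208   +0.235  -0.001  +0.995  -0.366
    255  0.6312   +0.497  -0.098  +1.493  -0.549


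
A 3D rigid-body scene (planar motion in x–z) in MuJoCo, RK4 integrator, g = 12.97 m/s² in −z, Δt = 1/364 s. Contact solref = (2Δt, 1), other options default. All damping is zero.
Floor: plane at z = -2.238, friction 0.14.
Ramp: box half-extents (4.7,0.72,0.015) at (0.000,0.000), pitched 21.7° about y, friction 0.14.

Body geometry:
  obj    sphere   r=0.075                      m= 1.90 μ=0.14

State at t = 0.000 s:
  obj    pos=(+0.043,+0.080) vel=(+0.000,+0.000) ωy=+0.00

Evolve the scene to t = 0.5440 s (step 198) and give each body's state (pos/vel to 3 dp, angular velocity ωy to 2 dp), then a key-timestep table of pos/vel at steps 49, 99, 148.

State at t = 0.5440 s:
  obj    pos=(+0.514,-0.108) vel=(+1.731,-0.689) ωy=+24.84

Key-timestep trajectory:
   step    t(s)  obj.x    obj.z    obj.vx   obj.vz 
     49  0.1346   +0.072  +0.068  +0.429  -0.171
     99  0.2720   +0.161  +0.033  +0.866  -0.345
    148  0.4066   +0.306  -0.025  +1.294  -0.515


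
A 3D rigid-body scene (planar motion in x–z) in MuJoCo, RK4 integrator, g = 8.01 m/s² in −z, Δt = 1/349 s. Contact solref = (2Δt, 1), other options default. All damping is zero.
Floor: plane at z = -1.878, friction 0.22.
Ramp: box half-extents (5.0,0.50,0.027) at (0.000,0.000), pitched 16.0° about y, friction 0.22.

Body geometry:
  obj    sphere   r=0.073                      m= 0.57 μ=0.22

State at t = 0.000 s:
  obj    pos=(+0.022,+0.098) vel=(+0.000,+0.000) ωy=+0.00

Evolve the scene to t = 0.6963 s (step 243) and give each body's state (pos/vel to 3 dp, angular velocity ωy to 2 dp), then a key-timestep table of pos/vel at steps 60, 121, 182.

State at t = 0.6963 s:
  obj    pos=(+0.389,-0.008) vel=(+1.056,-0.303) ωy=+15.04

Key-timestep trajectory:
   step    t(s)  obj.x    obj.z    obj.vx   obj.vz 
     60  0.1719   +0.044  +0.091  +0.261  -0.075
    121  0.3467   +0.113  +0.072  +0.526  -0.151
    182  0.5215   +0.228  +0.039  +0.791  -0.227


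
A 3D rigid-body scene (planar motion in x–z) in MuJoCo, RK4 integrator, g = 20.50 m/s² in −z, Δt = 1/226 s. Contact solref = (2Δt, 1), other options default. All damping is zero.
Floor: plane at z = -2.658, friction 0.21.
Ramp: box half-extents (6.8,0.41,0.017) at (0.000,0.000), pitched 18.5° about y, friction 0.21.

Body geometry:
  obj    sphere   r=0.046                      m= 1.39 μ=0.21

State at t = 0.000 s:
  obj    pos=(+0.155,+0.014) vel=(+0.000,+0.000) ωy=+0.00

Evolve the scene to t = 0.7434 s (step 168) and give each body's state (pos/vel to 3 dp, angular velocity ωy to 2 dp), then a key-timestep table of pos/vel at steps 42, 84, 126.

State at t = 0.7434 s:
  obj    pos=(+1.373,-0.393) vel=(+3.275,-1.096) ωy=+75.07

Key-timestep trajectory:
   step    t(s)  obj.x    obj.z    obj.vx   obj.vz 
     42  0.1858   +0.231  -0.011  +0.819  -0.274
     84  0.3717   +0.460  -0.087  +1.638  -0.548
    126  0.5575   +0.840  -0.215  +2.457  -0.822


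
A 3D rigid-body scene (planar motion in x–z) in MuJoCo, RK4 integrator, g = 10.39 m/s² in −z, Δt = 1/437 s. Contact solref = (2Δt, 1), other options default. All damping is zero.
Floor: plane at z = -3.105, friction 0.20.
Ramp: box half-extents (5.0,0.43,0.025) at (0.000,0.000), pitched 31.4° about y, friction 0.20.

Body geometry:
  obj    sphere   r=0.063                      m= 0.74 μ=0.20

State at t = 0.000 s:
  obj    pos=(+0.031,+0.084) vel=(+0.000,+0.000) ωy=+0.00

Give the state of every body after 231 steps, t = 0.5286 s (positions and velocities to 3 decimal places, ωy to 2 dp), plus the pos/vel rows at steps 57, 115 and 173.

State at t = 0.5286 s:
  obj    pos=(+0.492,-0.197) vel=(+1.745,-1.065) ωy=+32.43

Key-timestep trajectory:
   step    t(s)  obj.x    obj.z    obj.vx   obj.vz 
     57  0.1304   +0.059  +0.067  +0.431  -0.263
    115  0.2632   +0.145  +0.014  +0.869  -0.530
    173  0.3959   +0.290  -0.074  +1.307  -0.798


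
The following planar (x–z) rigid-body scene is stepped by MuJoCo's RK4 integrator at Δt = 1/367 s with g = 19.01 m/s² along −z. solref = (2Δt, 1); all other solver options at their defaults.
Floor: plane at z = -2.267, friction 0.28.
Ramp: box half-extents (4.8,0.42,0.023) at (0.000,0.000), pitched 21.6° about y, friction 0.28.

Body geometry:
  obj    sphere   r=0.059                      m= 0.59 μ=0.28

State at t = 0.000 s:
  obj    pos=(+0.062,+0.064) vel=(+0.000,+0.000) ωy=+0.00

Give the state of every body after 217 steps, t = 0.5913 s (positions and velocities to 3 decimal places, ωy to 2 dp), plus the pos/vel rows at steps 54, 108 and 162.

State at t = 0.5913 s:
  obj    pos=(+0.874,-0.258) vel=(+2.748,-1.088) ωy=+50.09

Key-timestep trajectory:
   step    t(s)  obj.x    obj.z    obj.vx   obj.vz 
     54  0.1471   +0.112  +0.044  +0.684  -0.271
    108  0.2943   +0.263  -0.016  +1.368  -0.542
    162  0.4414   +0.515  -0.116  +2.052  -0.812


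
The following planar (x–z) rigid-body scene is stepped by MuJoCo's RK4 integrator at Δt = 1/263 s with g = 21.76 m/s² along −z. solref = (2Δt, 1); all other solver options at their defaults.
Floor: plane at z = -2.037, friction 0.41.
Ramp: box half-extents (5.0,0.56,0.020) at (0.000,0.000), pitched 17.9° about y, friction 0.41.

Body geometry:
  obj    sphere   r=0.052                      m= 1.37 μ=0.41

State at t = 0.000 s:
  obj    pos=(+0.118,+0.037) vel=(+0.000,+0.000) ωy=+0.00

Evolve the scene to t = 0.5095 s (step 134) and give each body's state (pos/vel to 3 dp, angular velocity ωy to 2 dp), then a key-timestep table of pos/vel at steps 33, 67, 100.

State at t = 0.5095 s:
  obj    pos=(+0.708,-0.153) vel=(+2.316,-0.748) ωy=+46.80

Key-timestep trajectory:
   step    t(s)  obj.x    obj.z    obj.vx   obj.vz 
     33  0.1255   +0.154  +0.026  +0.571  -0.184
     67  0.2548   +0.266  -0.010  +1.158  -0.374
    100  0.3802   +0.447  -0.069  +1.729  -0.558


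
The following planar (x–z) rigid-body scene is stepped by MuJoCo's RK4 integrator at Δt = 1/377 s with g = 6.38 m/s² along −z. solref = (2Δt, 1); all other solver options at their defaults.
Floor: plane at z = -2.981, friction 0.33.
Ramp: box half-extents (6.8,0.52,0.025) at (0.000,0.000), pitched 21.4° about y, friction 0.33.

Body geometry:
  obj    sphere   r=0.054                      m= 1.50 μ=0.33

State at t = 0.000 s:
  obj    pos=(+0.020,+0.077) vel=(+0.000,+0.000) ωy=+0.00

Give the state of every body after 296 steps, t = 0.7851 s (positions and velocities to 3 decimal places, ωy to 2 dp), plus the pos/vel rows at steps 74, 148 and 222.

State at t = 0.7851 s:
  obj    pos=(+0.497,-0.110) vel=(+1.216,-0.476) ωy=+24.17

Key-timestep trajectory:
   step    t(s)  obj.x    obj.z    obj.vx   obj.vz 
     74  0.1963   +0.050  +0.065  +0.304  -0.119
    148  0.3926   +0.139  +0.030  +0.608  -0.238
    222  0.5889   +0.288  -0.028  +0.912  -0.357


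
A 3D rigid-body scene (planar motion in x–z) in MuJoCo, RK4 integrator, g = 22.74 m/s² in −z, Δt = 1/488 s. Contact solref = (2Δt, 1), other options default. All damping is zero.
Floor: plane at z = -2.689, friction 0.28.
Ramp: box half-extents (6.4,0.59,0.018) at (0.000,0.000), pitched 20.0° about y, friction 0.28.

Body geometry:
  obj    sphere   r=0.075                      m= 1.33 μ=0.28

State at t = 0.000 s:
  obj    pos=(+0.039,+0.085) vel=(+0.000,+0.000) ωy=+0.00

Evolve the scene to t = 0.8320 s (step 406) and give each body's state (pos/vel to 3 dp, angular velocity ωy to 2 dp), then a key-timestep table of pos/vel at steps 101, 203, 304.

State at t = 0.8320 s:
  obj    pos=(+1.846,-0.573) vel=(+4.343,-1.581) ωy=+61.62

Key-timestep trajectory:
   step    t(s)  obj.x    obj.z    obj.vx   obj.vz 
    101  0.2070   +0.151  +0.044  +1.081  -0.393
    203  0.4160   +0.491  -0.080  +2.172  -0.790
    304  0.6230   +1.052  -0.284  +3.252  -1.184


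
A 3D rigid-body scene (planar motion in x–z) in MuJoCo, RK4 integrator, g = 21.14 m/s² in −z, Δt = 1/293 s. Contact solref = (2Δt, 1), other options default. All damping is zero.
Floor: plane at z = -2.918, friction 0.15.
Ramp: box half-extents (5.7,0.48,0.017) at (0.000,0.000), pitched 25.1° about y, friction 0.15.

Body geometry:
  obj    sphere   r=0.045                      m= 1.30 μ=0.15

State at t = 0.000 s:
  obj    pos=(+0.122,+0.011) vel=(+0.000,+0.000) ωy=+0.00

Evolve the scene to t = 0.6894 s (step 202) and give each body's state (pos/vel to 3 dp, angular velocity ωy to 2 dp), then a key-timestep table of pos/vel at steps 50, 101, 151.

State at t = 0.6894 s:
  obj    pos=(+1.501,-0.635) vel=(+3.999,-1.873) ωy=+98.10

Key-timestep trajectory:
   step    t(s)  obj.x    obj.z    obj.vx   obj.vz 
     50  0.1706   +0.207  -0.028  +0.990  -0.464
    101  0.3447   +0.467  -0.150  +2.000  -0.937
    151  0.5154   +0.893  -0.350  +2.990  -1.400


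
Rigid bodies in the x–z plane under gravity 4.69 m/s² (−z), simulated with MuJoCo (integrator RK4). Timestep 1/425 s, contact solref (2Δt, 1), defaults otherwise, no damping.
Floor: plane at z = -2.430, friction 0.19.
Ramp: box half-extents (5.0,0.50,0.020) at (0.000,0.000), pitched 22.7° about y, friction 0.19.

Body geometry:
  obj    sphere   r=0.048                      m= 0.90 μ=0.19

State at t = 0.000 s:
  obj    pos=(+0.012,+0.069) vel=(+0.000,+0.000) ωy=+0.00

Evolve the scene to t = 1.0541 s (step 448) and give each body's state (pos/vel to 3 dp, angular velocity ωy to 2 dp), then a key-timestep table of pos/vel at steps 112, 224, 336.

State at t = 1.0541 s:
  obj    pos=(+0.675,-0.208) vel=(+1.257,-0.526) ωy=+28.39

Key-timestep trajectory:
   step    t(s)  obj.x    obj.z    obj.vx   obj.vz 
    112  0.2635   +0.053  +0.051  +0.314  -0.131
    224  0.5271   +0.178  -0.001  +0.629  -0.263
    336  0.7906   +0.385  -0.087  +0.943  -0.394


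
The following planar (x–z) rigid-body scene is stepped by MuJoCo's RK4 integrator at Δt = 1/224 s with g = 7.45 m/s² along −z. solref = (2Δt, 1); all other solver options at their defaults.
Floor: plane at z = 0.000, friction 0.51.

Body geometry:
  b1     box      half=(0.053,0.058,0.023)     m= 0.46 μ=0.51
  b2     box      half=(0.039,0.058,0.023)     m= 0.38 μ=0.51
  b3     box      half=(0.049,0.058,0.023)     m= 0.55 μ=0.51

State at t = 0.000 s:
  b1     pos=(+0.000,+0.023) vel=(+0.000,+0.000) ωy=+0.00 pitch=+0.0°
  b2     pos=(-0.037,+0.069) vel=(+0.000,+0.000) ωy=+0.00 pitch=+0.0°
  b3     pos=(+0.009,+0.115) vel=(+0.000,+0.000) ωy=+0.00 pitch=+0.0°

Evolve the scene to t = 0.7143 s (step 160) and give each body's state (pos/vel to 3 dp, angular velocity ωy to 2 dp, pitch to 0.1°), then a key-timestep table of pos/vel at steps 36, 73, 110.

State at t = 0.7143 s:
  b1     pos=(+0.000,+0.023) vel=(+0.000,+0.000) ωy=+0.00 pitch=+0.0°
  b2     pos=(-0.037,+0.069) vel=(+0.000,+0.000) ωy=+0.00 pitch=+0.0°
  b3     pos=(+0.121,+0.023) vel=(+0.000,+0.000) ωy=+0.00 pitch=+180.0°

Key-timestep trajectory:
   step    t(s)  b1.x    b1.z    b1.vx   b1.vz   b2.x    b2.z    b2.vx   b2.vz   b3.x    b3.z    b3.vx   b3.vz 
     36  0.1607   +0.000  +0.023  +0.000  +0.000   -0.037  +0.069  +0.000  +0.000   +0.020  +0.108  +0.137  -0.143
     73  0.3259   +0.000  +0.023  +0.000  +0.000   -0.037  +0.069  +0.000  +0.000   +0.046  +0.099  +0.185  -0.034
    110  0.4911   +0.000  +0.023  +0.000  +0.000   -0.037  +0.069  +0.000  +0.000   +0.092  +0.076  +0.345  -0.417


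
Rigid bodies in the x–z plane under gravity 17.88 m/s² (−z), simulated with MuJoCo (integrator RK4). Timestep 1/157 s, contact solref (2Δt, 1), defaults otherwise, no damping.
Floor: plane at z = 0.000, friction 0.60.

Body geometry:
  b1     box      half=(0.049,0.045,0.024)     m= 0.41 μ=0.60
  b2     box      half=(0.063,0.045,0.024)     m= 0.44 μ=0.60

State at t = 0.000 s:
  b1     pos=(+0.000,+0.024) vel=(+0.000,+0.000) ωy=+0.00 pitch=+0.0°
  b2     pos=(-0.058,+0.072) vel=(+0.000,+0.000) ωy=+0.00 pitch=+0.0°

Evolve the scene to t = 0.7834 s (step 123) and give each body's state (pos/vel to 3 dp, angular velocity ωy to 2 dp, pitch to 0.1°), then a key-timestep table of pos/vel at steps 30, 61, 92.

State at t = 0.7834 s:
  b1     pos=(+0.001,+0.024) vel=(+0.001,+0.000) ωy=+0.00 pitch=+0.0°
  b2     pos=(-0.070,+0.060) vel=(+0.000,-0.001) ωy=+0.03 pitch=-42.6°

Key-timestep trajectory:
   step    t(s)  b1.x    b1.z    b1.vx   b1.vz   b2.x    b2.z    b2.vx   b2.vz 
     30  0.1911   +0.000  +0.024  +0.000  +0.000   -0.077  +0.063  +0.052  -0.001
     61  0.3885   +0.000  +0.024  +0.001  +0.000   -0.070  +0.061  +0.000  -0.001
     92  0.5860   +0.000  +0.024  +0.001  +0.000   -0.070  +0.060  +0.000  -0.001


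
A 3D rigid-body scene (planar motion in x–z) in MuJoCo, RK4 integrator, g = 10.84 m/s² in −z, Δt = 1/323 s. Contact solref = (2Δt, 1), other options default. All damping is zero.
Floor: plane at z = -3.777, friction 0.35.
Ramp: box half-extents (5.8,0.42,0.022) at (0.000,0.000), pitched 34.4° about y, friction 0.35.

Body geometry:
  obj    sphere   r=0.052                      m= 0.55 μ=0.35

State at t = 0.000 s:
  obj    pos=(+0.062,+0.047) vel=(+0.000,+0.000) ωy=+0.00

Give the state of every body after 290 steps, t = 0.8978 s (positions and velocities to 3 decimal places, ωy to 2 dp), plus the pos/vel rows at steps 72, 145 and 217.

State at t = 0.8978 s:
  obj    pos=(+1.517,-0.949) vel=(+3.241,-2.219) ωy=+75.52

Key-timestep trajectory:
   step    t(s)  obj.x    obj.z    obj.vx   obj.vz 
     72  0.2229   +0.152  -0.014  +0.805  -0.551
    145  0.4489   +0.426  -0.202  +1.620  -1.110
    217  0.6718   +0.877  -0.511  +2.425  -1.660


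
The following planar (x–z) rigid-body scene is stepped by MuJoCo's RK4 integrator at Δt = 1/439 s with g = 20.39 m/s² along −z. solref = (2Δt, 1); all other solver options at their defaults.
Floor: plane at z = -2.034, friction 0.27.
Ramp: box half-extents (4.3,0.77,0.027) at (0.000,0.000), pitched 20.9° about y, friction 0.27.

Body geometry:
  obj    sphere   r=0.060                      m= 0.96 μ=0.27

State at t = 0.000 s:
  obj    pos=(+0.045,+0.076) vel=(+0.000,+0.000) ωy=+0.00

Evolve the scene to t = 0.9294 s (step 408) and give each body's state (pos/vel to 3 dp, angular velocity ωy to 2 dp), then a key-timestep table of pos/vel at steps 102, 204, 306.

State at t = 0.9294 s:
  obj    pos=(+2.141,-0.725) vel=(+4.511,-1.723) ωy=+80.47

Key-timestep trajectory:
   step    t(s)  obj.x    obj.z    obj.vx   obj.vz 
    102  0.2323   +0.176  +0.026  +1.128  -0.431
    204  0.4647   +0.569  -0.124  +2.256  -0.861
    306  0.6970   +1.224  -0.374  +3.383  -1.292


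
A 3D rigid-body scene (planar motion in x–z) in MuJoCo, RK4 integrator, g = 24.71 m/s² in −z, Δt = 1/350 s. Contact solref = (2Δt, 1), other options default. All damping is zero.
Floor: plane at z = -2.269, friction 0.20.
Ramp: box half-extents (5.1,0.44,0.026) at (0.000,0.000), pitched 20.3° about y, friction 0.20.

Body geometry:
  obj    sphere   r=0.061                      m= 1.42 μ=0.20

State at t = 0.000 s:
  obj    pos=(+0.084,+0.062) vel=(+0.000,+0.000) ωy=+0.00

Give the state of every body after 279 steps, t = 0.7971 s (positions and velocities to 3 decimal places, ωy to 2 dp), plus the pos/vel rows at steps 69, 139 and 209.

State at t = 0.7971 s:
  obj    pos=(+1.909,-0.613) vel=(+4.578,-1.694) ωy=+80.01

Key-timestep trajectory:
   step    t(s)  obj.x    obj.z    obj.vx   obj.vz 
     69  0.1971   +0.196  +0.020  +1.132  -0.419
    139  0.3971   +0.537  -0.106  +2.281  -0.844
    209  0.5971   +1.108  -0.317  +3.430  -1.269


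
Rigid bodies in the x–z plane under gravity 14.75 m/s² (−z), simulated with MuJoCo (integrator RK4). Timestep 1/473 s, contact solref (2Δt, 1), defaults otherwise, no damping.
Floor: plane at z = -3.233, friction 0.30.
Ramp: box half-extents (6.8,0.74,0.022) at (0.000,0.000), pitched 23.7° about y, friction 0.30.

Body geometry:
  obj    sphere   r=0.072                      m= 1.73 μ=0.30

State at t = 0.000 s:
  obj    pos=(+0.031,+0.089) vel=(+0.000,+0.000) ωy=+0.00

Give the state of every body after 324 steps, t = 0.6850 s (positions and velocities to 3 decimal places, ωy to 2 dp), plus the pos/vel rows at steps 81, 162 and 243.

State at t = 0.6850 s:
  obj    pos=(+0.941,-0.310) vel=(+2.656,-1.166) ωy=+40.28

Key-timestep trajectory:
   step    t(s)  obj.x    obj.z    obj.vx   obj.vz 
     81  0.1712   +0.088  +0.064  +0.664  -0.292
    162  0.3425   +0.258  -0.011  +1.328  -0.583
    243  0.5137   +0.543  -0.136  +1.992  -0.875


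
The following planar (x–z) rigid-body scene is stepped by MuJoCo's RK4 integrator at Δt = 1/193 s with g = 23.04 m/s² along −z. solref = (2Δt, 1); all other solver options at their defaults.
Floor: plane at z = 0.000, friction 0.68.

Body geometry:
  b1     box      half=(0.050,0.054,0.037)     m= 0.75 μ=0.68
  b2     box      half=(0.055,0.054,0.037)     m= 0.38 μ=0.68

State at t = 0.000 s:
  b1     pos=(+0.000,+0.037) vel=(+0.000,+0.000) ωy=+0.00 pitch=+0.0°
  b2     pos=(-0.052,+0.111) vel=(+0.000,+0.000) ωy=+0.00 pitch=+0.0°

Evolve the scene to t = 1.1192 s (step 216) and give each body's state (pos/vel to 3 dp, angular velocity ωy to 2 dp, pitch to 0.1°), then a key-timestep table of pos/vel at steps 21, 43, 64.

State at t = 1.1192 s:
  b1     pos=(+0.000,+0.037) vel=(+0.000,+0.000) ωy=+0.00 pitch=+0.0°
  b2     pos=(-0.100,+0.055) vel=(+0.000,+0.000) ωy=+0.00 pitch=-90.0°

Key-timestep trajectory:
   step    t(s)  b1.x    b1.z    b1.vx   b1.vz   b2.x    b2.z    b2.vx   b2.vz 
     21  0.1088   +0.000  +0.037  +0.000  +0.000   -0.057  +0.110  -0.109  -0.019
     43  0.2228   +0.000  +0.037  +0.000  +0.000   -0.087  +0.084  -0.395  -0.861
     64  0.3316   +0.000  +0.037  +0.000  +0.000   -0.103  +0.056  +0.250  -0.150


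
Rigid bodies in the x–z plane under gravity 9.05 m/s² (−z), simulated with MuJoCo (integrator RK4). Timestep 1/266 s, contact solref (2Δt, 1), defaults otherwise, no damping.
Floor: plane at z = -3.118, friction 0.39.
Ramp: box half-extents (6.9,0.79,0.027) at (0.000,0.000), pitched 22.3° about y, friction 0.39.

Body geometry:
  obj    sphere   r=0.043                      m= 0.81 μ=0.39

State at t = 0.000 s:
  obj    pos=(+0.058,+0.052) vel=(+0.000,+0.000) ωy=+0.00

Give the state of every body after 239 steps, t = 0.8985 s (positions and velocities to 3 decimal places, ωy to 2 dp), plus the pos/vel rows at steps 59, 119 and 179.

State at t = 0.8985 s:
  obj    pos=(+0.974,-0.324) vel=(+2.039,-0.836) ωy=+51.25

Key-timestep trajectory:
   step    t(s)  obj.x    obj.z    obj.vx   obj.vz 
     59  0.2218   +0.114  +0.029  +0.503  -0.206
    119  0.4474   +0.285  -0.041  +1.015  -0.416
    179  0.6729   +0.572  -0.159  +1.527  -0.626


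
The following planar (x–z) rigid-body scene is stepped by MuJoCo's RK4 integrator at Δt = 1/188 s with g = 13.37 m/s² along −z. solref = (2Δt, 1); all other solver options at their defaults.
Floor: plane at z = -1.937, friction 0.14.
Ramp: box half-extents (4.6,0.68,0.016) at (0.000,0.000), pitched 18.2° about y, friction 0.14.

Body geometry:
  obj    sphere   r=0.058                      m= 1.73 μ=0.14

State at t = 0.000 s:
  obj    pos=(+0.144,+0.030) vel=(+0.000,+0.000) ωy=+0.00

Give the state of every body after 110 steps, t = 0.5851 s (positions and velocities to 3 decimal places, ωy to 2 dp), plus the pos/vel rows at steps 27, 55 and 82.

State at t = 0.5851 s:
  obj    pos=(+0.629,-0.129) vel=(+1.658,-0.545) ωy=+30.08

Key-timestep trajectory:
   step    t(s)  obj.x    obj.z    obj.vx   obj.vz 
     27  0.1436   +0.173  +0.021  +0.407  -0.134
     55  0.2926   +0.265  -0.009  +0.829  -0.273
     82  0.4362   +0.414  -0.058  +1.236  -0.406


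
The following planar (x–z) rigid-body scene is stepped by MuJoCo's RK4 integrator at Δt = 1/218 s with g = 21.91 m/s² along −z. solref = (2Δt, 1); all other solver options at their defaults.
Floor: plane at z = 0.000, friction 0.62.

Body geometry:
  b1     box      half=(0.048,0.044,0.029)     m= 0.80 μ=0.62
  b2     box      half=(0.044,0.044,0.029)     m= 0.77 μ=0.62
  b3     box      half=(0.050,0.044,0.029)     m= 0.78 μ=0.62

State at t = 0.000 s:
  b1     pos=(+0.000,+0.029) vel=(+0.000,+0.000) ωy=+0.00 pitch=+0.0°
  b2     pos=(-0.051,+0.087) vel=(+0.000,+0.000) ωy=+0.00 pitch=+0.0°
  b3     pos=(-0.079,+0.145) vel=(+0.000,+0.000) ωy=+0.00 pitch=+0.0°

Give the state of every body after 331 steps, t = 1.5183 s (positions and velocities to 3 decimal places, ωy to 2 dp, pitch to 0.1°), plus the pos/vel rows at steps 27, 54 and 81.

State at t = 1.5183 s:
  b1     pos=(+0.000,+0.029) vel=(+0.000,+0.000) ωy=+0.00 pitch=+0.0°
  b2     pos=(-0.090,+0.044) vel=(+0.000,+0.000) ωy=+0.00 pitch=-90.0°
  b3     pos=(-0.259,+0.029) vel=(+0.000,+0.000) ωy=+0.00 pitch=+180.0°

Key-timestep trajectory:
   step    t(s)  b1.x    b1.z    b1.vx   b1.vz   b2.x    b2.z    b2.vx   b2.vz   b3.x    b3.z    b3.vx   b3.vz 
     27  0.1239   +0.000  +0.029  +0.001  +0.000   -0.068  +0.079  -0.295  -0.292   -0.126  +0.108  -0.698  -0.988
     54  0.2477   +0.000  +0.029  +0.000  +0.000   -0.105  +0.051  -0.073  +0.021   -0.210  +0.058  -0.541  -0.044
     81  0.3716   +0.000  +0.029  +0.000  +0.000   -0.087  +0.045  +0.013  +0.058   -0.260  +0.029  +0.012  +0.027


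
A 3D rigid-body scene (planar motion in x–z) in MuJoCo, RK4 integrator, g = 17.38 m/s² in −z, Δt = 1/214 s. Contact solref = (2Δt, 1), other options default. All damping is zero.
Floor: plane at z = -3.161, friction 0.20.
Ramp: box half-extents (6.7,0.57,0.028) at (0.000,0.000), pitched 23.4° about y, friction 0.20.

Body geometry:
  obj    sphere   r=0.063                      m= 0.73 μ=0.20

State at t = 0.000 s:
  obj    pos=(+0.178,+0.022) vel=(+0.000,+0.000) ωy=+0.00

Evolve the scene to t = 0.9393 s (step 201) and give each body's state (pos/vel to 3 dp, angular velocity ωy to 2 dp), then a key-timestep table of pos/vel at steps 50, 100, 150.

State at t = 0.9393 s:
  obj    pos=(+2.174,-0.842) vel=(+4.250,-1.839) ωy=+73.49

Key-timestep trajectory:
   step    t(s)  obj.x    obj.z    obj.vx   obj.vz 
     50  0.2336   +0.302  -0.031  +1.058  -0.458
    100  0.4673   +0.672  -0.192  +2.115  -0.915
    150  0.7009   +1.290  -0.459  +3.172  -1.373


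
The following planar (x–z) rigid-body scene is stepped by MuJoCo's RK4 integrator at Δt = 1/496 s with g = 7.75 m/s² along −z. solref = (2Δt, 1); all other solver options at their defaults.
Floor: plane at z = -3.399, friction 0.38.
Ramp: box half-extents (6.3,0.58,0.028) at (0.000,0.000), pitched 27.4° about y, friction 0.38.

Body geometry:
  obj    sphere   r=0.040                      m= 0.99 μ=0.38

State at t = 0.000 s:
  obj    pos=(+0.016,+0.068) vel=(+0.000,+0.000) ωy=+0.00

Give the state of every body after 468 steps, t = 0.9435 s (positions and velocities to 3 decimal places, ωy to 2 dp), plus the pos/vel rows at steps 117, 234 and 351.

State at t = 0.9435 s:
  obj    pos=(+1.023,-0.454) vel=(+2.134,-1.106) ωy=+60.09

Key-timestep trajectory:
   step    t(s)  obj.x    obj.z    obj.vx   obj.vz 
    117  0.2359   +0.079  +0.036  +0.534  -0.277
    234  0.4718   +0.268  -0.062  +1.067  -0.553
    351  0.7077   +0.582  -0.225  +1.601  -0.830


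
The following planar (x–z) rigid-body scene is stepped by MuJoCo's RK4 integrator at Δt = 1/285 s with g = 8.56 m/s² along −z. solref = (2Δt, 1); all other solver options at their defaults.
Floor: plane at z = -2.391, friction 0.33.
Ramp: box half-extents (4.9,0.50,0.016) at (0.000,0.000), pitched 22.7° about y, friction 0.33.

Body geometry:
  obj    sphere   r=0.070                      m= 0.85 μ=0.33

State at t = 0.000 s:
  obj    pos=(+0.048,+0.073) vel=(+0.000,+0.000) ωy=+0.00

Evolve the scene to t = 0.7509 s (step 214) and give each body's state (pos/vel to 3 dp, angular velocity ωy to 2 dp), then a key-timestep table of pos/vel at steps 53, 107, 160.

State at t = 0.7509 s:
  obj    pos=(+0.662,-0.184) vel=(+1.635,-0.684) ωy=+25.31

Key-timestep trajectory:
   step    t(s)  obj.x    obj.z    obj.vx   obj.vz 
     53  0.1860   +0.086  +0.057  +0.405  -0.169
    107  0.3754   +0.201  +0.009  +0.817  -0.342
    160  0.5614   +0.391  -0.070  +1.222  -0.511


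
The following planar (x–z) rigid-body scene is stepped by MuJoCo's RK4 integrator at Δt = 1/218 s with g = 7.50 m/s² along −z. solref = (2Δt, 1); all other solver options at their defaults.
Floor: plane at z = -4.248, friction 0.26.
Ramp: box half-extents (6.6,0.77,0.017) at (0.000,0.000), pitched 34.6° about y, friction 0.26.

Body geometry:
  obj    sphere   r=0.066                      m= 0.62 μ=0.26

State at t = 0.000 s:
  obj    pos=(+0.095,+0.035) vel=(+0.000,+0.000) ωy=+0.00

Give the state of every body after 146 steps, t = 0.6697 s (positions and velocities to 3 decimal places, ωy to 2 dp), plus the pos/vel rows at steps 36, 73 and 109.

State at t = 0.6697 s:
  obj    pos=(+0.657,-0.352) vel=(+1.677,-1.157) ωy=+30.86

Key-timestep trajectory:
   step    t(s)  obj.x    obj.z    obj.vx   obj.vz 
     36  0.1651   +0.129  +0.012  +0.414  -0.285
     73  0.3349   +0.236  -0.062  +0.839  -0.579
    109  0.5000   +0.408  -0.181  +1.252  -0.864


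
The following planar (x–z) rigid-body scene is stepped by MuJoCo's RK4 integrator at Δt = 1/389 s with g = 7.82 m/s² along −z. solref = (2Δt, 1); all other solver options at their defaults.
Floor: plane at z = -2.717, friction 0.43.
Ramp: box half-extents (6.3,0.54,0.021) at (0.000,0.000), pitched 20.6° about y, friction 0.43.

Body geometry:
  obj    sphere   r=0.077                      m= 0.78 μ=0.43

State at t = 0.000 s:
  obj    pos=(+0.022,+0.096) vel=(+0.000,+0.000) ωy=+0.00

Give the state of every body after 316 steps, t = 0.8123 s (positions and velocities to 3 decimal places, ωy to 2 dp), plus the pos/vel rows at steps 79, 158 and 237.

State at t = 0.8123 s:
  obj    pos=(+0.629,-0.132) vel=(+1.494,-0.562) ωy=+20.73

Key-timestep trajectory:
   step    t(s)  obj.x    obj.z    obj.vx   obj.vz 
     79  0.2031   +0.060  +0.082  +0.374  -0.140
    158  0.4062   +0.174  +0.039  +0.747  -0.281
    237  0.6093   +0.364  -0.032  +1.121  -0.421


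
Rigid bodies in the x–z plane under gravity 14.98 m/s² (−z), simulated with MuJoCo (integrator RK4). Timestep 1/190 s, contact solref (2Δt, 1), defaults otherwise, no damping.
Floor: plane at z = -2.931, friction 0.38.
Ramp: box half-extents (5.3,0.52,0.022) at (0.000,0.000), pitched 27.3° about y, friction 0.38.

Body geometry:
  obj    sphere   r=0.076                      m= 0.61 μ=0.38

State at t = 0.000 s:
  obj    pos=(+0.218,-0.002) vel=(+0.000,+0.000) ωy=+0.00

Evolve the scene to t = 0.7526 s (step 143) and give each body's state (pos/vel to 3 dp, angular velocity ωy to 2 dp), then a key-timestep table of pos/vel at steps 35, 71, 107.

State at t = 0.7526 s:
  obj    pos=(+1.453,-0.640) vel=(+3.282,-1.694) ωy=+48.59

Key-timestep trajectory:
   step    t(s)  obj.x    obj.z    obj.vx   obj.vz 
     35  0.1842   +0.292  -0.040  +0.804  -0.415
     71  0.3737   +0.523  -0.159  +1.630  -0.841
    107  0.5632   +0.910  -0.359  +2.456  -1.268


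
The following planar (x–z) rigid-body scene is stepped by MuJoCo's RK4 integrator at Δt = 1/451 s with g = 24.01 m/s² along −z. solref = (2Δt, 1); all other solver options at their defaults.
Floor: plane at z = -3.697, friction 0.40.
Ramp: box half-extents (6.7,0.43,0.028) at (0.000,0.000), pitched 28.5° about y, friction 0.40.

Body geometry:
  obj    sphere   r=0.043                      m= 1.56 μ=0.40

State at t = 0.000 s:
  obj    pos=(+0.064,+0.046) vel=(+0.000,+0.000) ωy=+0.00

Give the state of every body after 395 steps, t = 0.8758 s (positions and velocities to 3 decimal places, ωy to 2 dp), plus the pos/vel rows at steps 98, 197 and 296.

State at t = 0.8758 s:
  obj    pos=(+2.822,-1.452) vel=(+6.299,-3.420) ωy=+166.67

Key-timestep trajectory:
   step    t(s)  obj.x    obj.z    obj.vx   obj.vz 
     98  0.2173   +0.234  -0.046  +1.563  -0.849
    197  0.4368   +0.750  -0.327  +3.141  -1.706
    296  0.6563   +1.613  -0.795  +4.720  -2.563
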